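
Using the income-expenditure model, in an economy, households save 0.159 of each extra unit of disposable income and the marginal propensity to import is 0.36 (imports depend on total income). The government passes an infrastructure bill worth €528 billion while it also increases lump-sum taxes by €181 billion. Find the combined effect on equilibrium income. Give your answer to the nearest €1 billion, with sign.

+€724 billion

MPC = 1 − MPS = 1 − 0.159 = 0.841.
Expenditure multiplier = 1/(1 − c + m) = 1/(1 − 0.841 + 0.36) = 1/0.519 ≈ 1.927.
ΔG contributes k·ΔG = (+€528 billion) / 0.519 ≈ +€1,017.3 billion.
ΔT of +€181 billion changes first-round spending by −c·ΔT = −€152.221 billion, contributing k·(−c·ΔT) = (−€152.221 billion) / 0.519 ≈ −€293.3 billion.
Net ΔY = k(ΔG − c·ΔT) = (+€375.779 billion) / 0.519 ≈ +€724 billion.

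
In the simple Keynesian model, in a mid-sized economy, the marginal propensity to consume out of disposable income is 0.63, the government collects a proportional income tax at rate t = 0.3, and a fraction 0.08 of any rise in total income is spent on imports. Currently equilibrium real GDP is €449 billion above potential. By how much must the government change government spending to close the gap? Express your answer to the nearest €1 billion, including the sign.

−€287 billion

Spending multiplier = 1/(1 − c(1−t) + m) = 1/(1 − 0.63×0.7 + 0.08) = 1/0.639 ≈ 1.565.
Need ΔY = −€449 billion, so ΔG = ΔY/k = (−€449 billion) × 0.639 ≈ −€287 billion.
The government should cut government spending by €287 billion.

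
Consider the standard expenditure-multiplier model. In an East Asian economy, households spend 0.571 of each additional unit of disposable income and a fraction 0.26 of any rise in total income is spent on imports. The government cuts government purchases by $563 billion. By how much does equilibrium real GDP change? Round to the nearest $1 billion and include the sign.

−$817 billion

Spending multiplier = 1/(1 − c + m) = 1/(1 − 0.571 + 0.26) = 1/0.689 ≈ 1.451.
ΔY = k × ΔG = (−$563 billion) / 0.689 ≈ −$817 billion.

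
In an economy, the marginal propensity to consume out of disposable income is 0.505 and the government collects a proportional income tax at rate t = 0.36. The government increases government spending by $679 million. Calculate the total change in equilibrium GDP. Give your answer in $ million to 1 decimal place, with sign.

+$1,003.3 million

Expenditure multiplier = 1/(1 − c(1−t)) = 1/(1 − 0.505×0.64) = 1/0.6768 ≈ 1.478.
ΔY = k × ΔG = (+$679 million) / 0.6768 ≈ +$1,003.3 million.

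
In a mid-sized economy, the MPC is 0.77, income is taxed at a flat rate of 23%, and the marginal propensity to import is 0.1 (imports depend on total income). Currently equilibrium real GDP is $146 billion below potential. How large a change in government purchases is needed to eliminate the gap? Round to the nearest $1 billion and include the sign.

+$74 billion

Spending multiplier = 1/(1 − c(1−t) + m) = 1/(1 − 0.77×0.77 + 0.1) = 1/0.5071 ≈ 1.972.
Need ΔY = +$146 billion, so ΔG = ΔY/k = (+$146 billion) × 0.5071 ≈ +$74 billion.
The government should increase government purchases by $74 billion.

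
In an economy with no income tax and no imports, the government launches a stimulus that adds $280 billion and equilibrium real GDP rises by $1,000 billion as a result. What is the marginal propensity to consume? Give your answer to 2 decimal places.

Implied spending multiplier k = ΔY/ΔG = 1,000/280 ≈ 3.5714.
Since k = 1/(1 − MPC), MPC = 1 − 1/k = 1 − ΔG/ΔY = 1 − 280/1,000 = 0.72.

0.72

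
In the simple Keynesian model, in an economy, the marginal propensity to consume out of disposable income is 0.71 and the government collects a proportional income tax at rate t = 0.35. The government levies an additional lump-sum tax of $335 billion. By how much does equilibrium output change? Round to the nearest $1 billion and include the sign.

A lump-sum tax change of +$335 billion shifts disposable income by −$335 billion; first-round consumption changes by −c × ΔT = −0.71 × (+$335 billion) = −$237.85 billion.
Expenditure multiplier = 1/(1 − c(1−t)) = 1/(1 − 0.71×0.65) = 1/0.5385 ≈ 1.857.
The tax multiplier is −c × k ≈ −1.318, so ΔY = k × (−c·ΔT) = (−$237.85 billion) / 0.5385 ≈ −$442 billion.

−$442 billion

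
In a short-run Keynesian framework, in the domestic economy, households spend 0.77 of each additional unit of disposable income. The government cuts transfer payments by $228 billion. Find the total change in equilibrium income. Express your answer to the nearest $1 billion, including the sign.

The transfer change shifts disposable income by −$228 billion, so first-round consumption changes by c·ΔTR = 0.77 × (−$228 billion) = −$175.56 billion.
Expenditure multiplier = 1/(1 − MPC) = 1/(1 − 0.77) = 1/0.23 ≈ 4.348.
The transfer multiplier is c × k ≈ 3.348, so ΔY = k × (c·ΔTR) = (−$175.56 billion) / 0.23 ≈ −$763 billion.

−$763 billion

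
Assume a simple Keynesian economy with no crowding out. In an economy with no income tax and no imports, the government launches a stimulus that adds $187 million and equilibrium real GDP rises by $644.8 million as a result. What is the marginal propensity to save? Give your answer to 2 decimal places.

Implied spending multiplier k = ΔY/ΔG = 644.8/187 ≈ 3.4481.
Since k = 1/(1 − MPC), MPC = 1 − 1/k = 1 − ΔG/ΔY = 1 − 187/644.8 ≈ 0.71.
MPS = 1 − MPC = 0.29.

0.29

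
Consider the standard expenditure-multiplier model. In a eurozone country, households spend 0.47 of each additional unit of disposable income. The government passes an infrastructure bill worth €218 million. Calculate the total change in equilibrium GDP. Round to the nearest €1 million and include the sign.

Spending multiplier = 1/(1 − MPC) = 1/(1 − 0.47) = 1/0.53 ≈ 1.887.
ΔY = k × ΔG = (+€218 million) / 0.53 ≈ +€411 million.

+€411 million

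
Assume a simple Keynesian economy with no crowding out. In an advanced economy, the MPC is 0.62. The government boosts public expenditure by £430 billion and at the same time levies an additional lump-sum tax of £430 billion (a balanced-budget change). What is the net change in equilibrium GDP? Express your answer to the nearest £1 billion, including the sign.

Expenditure multiplier = 1/(1 − MPC) = 1/(1 − 0.62) = 1/0.38 ≈ 2.632.
ΔG contributes k·ΔG = (+£430 billion) / 0.38 ≈ +£1,131.6 billion.
ΔT of +£430 billion changes first-round spending by −c·ΔT = −£266.6 billion, contributing k·(−c·ΔT) = (−£266.6 billion) / 0.38 ≈ −£701.6 billion.
With ΔG = ΔT and no other leakages, the balanced-budget multiplier is 1, so ΔY = ΔG = +£430 billion.

+£430 billion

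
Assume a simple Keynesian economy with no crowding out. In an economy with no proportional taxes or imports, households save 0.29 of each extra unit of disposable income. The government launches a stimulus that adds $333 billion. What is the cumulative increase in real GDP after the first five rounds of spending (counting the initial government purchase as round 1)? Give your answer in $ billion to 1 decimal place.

$941.1 billion

MPC = 1 − MPS = 1 − 0.29 = 0.71.
Round 1 adds ΔG = $333 billion; each later round is MPC = 0.71 times the previous.
After 5 rounds: 333 + 236.43 + 167.8653 + 119.184363 + 84.62089773 = ΔG·(1 − c^5)/(1 − c) = 333 × (1 − 0.1804229351)/0.29 ≈ $941.1 billion.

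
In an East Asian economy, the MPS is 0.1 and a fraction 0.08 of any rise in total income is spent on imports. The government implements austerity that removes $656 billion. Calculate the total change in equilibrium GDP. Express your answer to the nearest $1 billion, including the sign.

MPC = 1 − MPS = 1 − 0.1 = 0.9.
Government-spending multiplier = 1/(1 − c + m) = 1/(1 − 0.9 + 0.08) = 1/0.18 ≈ 5.556.
ΔY = k × ΔG = (−$656 billion) / 0.18 ≈ −$3,644 billion.

−$3,644 billion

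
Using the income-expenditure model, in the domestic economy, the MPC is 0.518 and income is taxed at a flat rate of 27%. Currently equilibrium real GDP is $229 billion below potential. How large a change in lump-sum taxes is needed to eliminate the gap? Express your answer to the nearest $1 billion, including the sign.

Spending multiplier = 1/(1 − c(1−t)) = 1/(1 − 0.518×0.73) = 1/0.62186 ≈ 1.608.
Tax multiplier = −c·k = −0.518/0.62186 ≈ −0.833. Need ΔY = +$229 billion, so ΔT = ΔY/(−c·k) = −(+$229 billion) × 0.62186 / 0.518 ≈ −$275 billion.
The government should cut lump-sum taxes by $275 billion.

−$275 billion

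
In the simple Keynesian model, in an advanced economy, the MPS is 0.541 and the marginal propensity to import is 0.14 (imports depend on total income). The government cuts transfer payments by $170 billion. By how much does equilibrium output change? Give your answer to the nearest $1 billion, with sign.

MPC = 1 − MPS = 1 − 0.541 = 0.459.
The transfer change shifts disposable income by −$170 billion, so first-round consumption changes by c·ΔTR = 0.459 × (−$170 billion) = −$78.03 billion.
Expenditure multiplier = 1/(1 − c + m) = 1/(1 − 0.459 + 0.14) = 1/0.681 ≈ 1.468.
The transfer multiplier is c × k ≈ 0.674, so ΔY = k × (c·ΔTR) = (−$78.03 billion) / 0.681 ≈ −$115 billion.

−$115 billion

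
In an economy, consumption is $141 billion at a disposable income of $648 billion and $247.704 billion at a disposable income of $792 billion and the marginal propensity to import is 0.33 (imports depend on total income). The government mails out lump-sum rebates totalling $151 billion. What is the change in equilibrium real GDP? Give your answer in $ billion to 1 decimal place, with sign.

+$190.0 billion

MPC = ΔC/ΔYd = (247.704 − 141)/(792 − 648) = 106.704/144 = 0.741.
A lump-sum tax change of −$151 billion shifts disposable income by +$151 billion; first-round consumption changes by −c × ΔT = −0.741 × (−$151 billion) = +$111.891 billion.
Expenditure multiplier = 1/(1 − c + m) = 1/(1 − 0.741 + 0.33) = 1/0.589 ≈ 1.698.
The tax multiplier is −c × k ≈ −1.258, so ΔY = k × (−c·ΔT) = (+$111.891 billion) / 0.589 ≈ +$190 billion.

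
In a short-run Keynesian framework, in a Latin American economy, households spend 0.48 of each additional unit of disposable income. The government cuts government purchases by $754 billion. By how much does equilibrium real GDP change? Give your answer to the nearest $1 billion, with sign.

Expenditure multiplier = 1/(1 − MPC) = 1/(1 − 0.48) = 1/0.52 ≈ 1.923.
ΔY = k × ΔG = (−$754 billion) / 0.52 = −$1,450 billion.

−$1,450 billion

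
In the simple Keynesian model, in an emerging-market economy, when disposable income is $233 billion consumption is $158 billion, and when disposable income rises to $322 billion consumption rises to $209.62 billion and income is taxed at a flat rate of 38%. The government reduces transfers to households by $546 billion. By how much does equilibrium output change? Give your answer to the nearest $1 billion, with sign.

MPC = ΔC/ΔYd = (209.62 − 158)/(322 − 233) = 51.62/89 = 0.58.
The transfer change shifts disposable income by −$546 billion, so first-round consumption changes by c·ΔTR = 0.58 × (−$546 billion) = −$316.68 billion.
Expenditure multiplier = 1/(1 − c(1−t)) = 1/(1 − 0.58×0.62) = 1/0.6404 ≈ 1.562.
The transfer multiplier is c × k ≈ 0.906, so ΔY = k × (c·ΔTR) = (−$316.68 billion) / 0.6404 ≈ −$495 billion.

−$495 billion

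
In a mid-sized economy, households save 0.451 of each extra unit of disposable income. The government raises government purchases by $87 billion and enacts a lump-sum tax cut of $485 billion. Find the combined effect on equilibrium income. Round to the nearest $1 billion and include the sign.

+$783 billion

MPC = 1 − MPS = 1 − 0.451 = 0.549.
Expenditure multiplier = 1/(1 − MPC) = 1/(1 − 0.549) = 1/0.451 ≈ 2.217.
ΔG contributes k·ΔG = (+$87 billion) / 0.451 ≈ +$192.9 billion.
ΔT of −$485 billion changes first-round spending by −c·ΔT = +$266.265 billion, contributing k·(−c·ΔT) = (+$266.265 billion) / 0.451 ≈ +$590.4 billion.
Net ΔY = k(ΔG − c·ΔT) = (+$353.265 billion) / 0.451 ≈ +$783 billion.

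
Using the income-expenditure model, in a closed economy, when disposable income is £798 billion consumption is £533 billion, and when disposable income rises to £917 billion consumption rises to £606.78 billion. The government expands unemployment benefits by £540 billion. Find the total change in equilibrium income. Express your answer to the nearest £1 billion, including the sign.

MPC = ΔC/ΔYd = (606.78 − 533)/(917 − 798) = 73.78/119 = 0.62.
The transfer change shifts disposable income by +£540 billion, so first-round consumption changes by c·ΔTR = 0.62 × (+£540 billion) = +£334.8 billion.
Expenditure multiplier = 1/(1 − MPC) = 1/(1 − 0.62) = 1/0.38 ≈ 2.632.
The transfer multiplier is c × k ≈ 1.632, so ΔY = k × (c·ΔTR) = (+£334.8 billion) / 0.38 ≈ +£881 billion.

+£881 billion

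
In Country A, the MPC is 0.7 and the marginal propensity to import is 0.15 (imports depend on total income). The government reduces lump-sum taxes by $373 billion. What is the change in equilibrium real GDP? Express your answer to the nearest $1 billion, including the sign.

+$580 billion

A lump-sum tax change of −$373 billion shifts disposable income by +$373 billion; first-round consumption changes by −c × ΔT = −0.7 × (−$373 billion) = +$261.1 billion.
Expenditure multiplier = 1/(1 − c + m) = 1/(1 − 0.7 + 0.15) = 1/0.45 ≈ 2.222.
The tax multiplier is −c × k ≈ −1.556, so ΔY = k × (−c·ΔT) = (+$261.1 billion) / 0.45 ≈ +$580 billion.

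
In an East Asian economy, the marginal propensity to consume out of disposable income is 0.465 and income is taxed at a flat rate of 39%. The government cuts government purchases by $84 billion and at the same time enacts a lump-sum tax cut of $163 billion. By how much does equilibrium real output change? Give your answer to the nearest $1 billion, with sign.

Expenditure multiplier = 1/(1 − c(1−t)) = 1/(1 − 0.465×0.61) = 1/0.71635 ≈ 1.396.
ΔG contributes k·ΔG = (−$84 billion) / 0.71635 ≈ −$117.3 billion.
ΔT of −$163 billion changes first-round spending by −c·ΔT = +$75.795 billion, contributing k·(−c·ΔT) = (+$75.795 billion) / 0.71635 ≈ +$105.8 billion.
Net ΔY = k(ΔG − c·ΔT) = (−$8.205 billion) / 0.71635 ≈ −$11 billion.

−$11 billion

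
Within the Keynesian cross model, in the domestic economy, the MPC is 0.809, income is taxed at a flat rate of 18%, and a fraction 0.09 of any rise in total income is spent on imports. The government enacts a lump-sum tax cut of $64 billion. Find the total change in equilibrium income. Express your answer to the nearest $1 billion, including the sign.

A lump-sum tax change of −$64 billion shifts disposable income by +$64 billion; first-round consumption changes by −c × ΔT = −0.809 × (−$64 billion) = +$51.776 billion.
Expenditure multiplier = 1/(1 − c(1−t) + m) = 1/(1 − 0.809×0.82 + 0.09) = 1/0.42662 ≈ 2.344.
The tax multiplier is −c × k ≈ −1.896, so ΔY = k × (−c·ΔT) = (+$51.776 billion) / 0.42662 ≈ +$121 billion.

+$121 billion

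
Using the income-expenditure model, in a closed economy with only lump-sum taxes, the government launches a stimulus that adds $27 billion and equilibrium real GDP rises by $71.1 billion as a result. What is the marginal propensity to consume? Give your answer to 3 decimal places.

Implied spending multiplier k = ΔY/ΔG = 71.1/27 ≈ 2.6333.
Since k = 1/(1 − MPC), MPC = 1 − 1/k = 1 − ΔG/ΔY = 1 − 27/71.1 ≈ 0.620.

0.620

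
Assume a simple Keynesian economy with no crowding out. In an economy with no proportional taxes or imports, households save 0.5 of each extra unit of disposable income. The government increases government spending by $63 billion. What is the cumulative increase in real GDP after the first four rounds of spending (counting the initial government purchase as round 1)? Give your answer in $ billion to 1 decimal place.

MPC = 1 − MPS = 1 − 0.5 = 0.5.
Round 1 adds ΔG = $63 billion; each later round is MPC = 0.5 times the previous.
After 4 rounds: 63 + 31.5 + 15.75 + 7.875 = ΔG·(1 − c^4)/(1 − c) = 63 × (1 − 0.0625)/0.5 ≈ $118.1 billion.

$118.1 billion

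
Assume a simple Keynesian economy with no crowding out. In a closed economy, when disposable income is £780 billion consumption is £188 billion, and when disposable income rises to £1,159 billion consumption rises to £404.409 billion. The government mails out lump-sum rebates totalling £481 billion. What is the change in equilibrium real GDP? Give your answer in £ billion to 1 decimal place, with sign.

+£640.2 billion

MPC = ΔC/ΔYd = (404.409 − 188)/(1,159 − 780) = 216.409/379 = 0.571.
A lump-sum tax change of −£481 billion shifts disposable income by +£481 billion; first-round consumption changes by −c × ΔT = −0.571 × (−£481 billion) = +£274.651 billion.
Expenditure multiplier = 1/(1 − MPC) = 1/(1 − 0.571) = 1/0.429 ≈ 2.331.
The tax multiplier is −c × k ≈ −1.331, so ΔY = k × (−c·ΔT) = (+£274.651 billion) / 0.429 ≈ +£640.2 billion.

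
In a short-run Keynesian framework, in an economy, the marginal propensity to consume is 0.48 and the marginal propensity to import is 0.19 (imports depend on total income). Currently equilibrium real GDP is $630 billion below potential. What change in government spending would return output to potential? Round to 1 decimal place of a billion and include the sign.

+$447.3 billion

Spending multiplier = 1/(1 − c + m) = 1/(1 − 0.48 + 0.19) = 1/0.71 ≈ 1.408.
Need ΔY = +$630 billion, so ΔG = ΔY/k = (+$630 billion) × 0.71 = +$447.3 billion.
The government should increase government spending by $447.3 billion.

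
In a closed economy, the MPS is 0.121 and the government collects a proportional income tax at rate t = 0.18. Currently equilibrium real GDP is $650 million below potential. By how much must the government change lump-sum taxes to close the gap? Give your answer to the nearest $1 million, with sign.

−$206 million

MPC = 1 − MPS = 1 − 0.121 = 0.879.
Spending multiplier = 1/(1 − c(1−t)) = 1/(1 − 0.879×0.82) = 1/0.27922 ≈ 3.581.
Tax multiplier = −c·k = −0.879/0.27922 ≈ −3.148. Need ΔY = +$650 million, so ΔT = ΔY/(−c·k) = −(+$650 million) × 0.27922 / 0.879 ≈ −$206 million.
The government should cut lump-sum taxes by $206 million.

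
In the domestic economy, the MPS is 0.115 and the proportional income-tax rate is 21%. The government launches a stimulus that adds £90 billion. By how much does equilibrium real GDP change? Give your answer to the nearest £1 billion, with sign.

MPC = 1 − MPS = 1 − 0.115 = 0.885.
Expenditure multiplier = 1/(1 − c(1−t)) = 1/(1 − 0.885×0.79) = 1/0.30085 ≈ 3.324.
ΔY = k × ΔG = (+£90 billion) / 0.30085 ≈ +£299 billion.

+£299 billion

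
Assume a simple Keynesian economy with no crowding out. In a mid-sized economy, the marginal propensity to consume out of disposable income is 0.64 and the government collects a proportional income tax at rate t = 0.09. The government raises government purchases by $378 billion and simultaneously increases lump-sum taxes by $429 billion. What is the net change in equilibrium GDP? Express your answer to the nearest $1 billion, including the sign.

+$248 billion

Expenditure multiplier = 1/(1 − c(1−t)) = 1/(1 − 0.64×0.91) = 1/0.4176 ≈ 2.395.
ΔG contributes k·ΔG = (+$378 billion) / 0.4176 ≈ +$905.2 billion.
ΔT of +$429 billion changes first-round spending by −c·ΔT = −$274.56 billion, contributing k·(−c·ΔT) = (−$274.56 billion) / 0.4176 ≈ −$657.5 billion.
Net ΔY = k(ΔG − c·ΔT) = (+$103.44 billion) / 0.4176 ≈ +$248 billion.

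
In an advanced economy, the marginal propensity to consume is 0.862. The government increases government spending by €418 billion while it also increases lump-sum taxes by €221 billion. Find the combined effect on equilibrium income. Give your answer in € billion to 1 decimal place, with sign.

Expenditure multiplier = 1/(1 − MPC) = 1/(1 − 0.862) = 1/0.138 ≈ 7.246.
ΔG contributes k·ΔG = (+€418 billion) / 0.138 ≈ +€3,029 billion.
ΔT of +€221 billion changes first-round spending by −c·ΔT = −€190.502 billion, contributing k·(−c·ΔT) = (−€190.502 billion) / 0.138 ≈ −€1,380.4 billion.
Net ΔY = k(ΔG − c·ΔT) = (+€227.498 billion) / 0.138 ≈ +€1,648.5 billion.

+€1,648.5 billion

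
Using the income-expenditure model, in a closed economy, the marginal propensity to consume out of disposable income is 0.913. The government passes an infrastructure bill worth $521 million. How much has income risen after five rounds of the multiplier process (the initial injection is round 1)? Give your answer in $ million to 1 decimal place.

Round 1 adds ΔG = $521 million; each later round is MPC = 0.913 times the previous.
After 5 rounds: 521 + 475.673 + 434.289449 + 396.506266937 + 362.010221713481 = ΔG·(1 − c^5)/(1 − c) = 521 × (1 − 0.634386434595793)/0.087 ≈ $2,189.5 million.

$2,189.5 million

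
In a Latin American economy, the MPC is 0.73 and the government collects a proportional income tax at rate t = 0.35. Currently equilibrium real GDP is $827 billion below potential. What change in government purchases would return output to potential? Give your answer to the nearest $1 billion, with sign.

+$435 billion

Spending multiplier = 1/(1 − c(1−t)) = 1/(1 − 0.73×0.65) = 1/0.5255 ≈ 1.903.
Need ΔY = +$827 billion, so ΔG = ΔY/k = (+$827 billion) × 0.5255 ≈ +$435 billion.
The government should increase government purchases by $435 billion.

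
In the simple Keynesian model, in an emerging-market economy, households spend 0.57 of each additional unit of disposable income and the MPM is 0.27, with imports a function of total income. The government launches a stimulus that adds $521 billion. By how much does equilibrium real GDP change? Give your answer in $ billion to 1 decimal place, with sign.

Spending multiplier = 1/(1 − c + m) = 1/(1 − 0.57 + 0.27) = 1/0.7 ≈ 1.429.
ΔY = k × ΔG = (+$521 billion) / 0.7 ≈ +$744.3 billion.

+$744.3 billion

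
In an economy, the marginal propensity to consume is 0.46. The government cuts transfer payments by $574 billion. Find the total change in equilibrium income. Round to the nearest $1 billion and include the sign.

The transfer change shifts disposable income by −$574 billion, so first-round consumption changes by c·ΔTR = 0.46 × (−$574 billion) = −$264.04 billion.
Expenditure multiplier = 1/(1 − MPC) = 1/(1 − 0.46) = 1/0.54 ≈ 1.852.
The transfer multiplier is c × k ≈ 0.852, so ΔY = k × (c·ΔTR) = (−$264.04 billion) / 0.54 ≈ −$489 billion.

−$489 billion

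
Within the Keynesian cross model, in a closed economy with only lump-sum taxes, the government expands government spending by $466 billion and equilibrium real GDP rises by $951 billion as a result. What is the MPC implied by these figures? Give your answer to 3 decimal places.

Implied spending multiplier k = ΔY/ΔG = 951/466 ≈ 2.0408.
Since k = 1/(1 − MPC), MPC = 1 − 1/k = 1 − ΔG/ΔY = 1 − 466/951 ≈ 0.510.

0.510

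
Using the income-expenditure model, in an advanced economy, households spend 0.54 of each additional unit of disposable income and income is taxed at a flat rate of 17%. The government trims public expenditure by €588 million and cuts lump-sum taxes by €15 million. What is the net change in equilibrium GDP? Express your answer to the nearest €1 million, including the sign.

Expenditure multiplier = 1/(1 − c(1−t)) = 1/(1 − 0.54×0.83) = 1/0.5518 ≈ 1.812.
ΔG contributes k·ΔG = (−€588 million) / 0.5518 ≈ −€1,065.6 million.
ΔT of −€15 million changes first-round spending by −c·ΔT = +€8.1 million, contributing k·(−c·ΔT) = (+€8.1 million) / 0.5518 ≈ +€14.7 million.
Net ΔY = k(ΔG − c·ΔT) = (−€579.9 million) / 0.5518 ≈ −€1,051 million.

−€1,051 million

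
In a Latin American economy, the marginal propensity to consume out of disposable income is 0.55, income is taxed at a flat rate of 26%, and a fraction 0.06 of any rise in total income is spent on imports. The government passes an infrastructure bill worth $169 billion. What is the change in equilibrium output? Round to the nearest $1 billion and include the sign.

+$259 billion

Expenditure multiplier = 1/(1 − c(1−t) + m) = 1/(1 − 0.55×0.74 + 0.06) = 1/0.653 ≈ 1.531.
ΔY = k × ΔG = (+$169 billion) / 0.653 ≈ +$259 billion.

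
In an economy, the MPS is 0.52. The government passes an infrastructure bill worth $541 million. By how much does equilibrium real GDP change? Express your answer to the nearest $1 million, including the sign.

+$1,040 million

MPC = 1 − MPS = 1 − 0.52 = 0.48.
Expenditure multiplier = 1/(1 − MPC) = 1/(1 − 0.48) = 1/0.52 ≈ 1.923.
ΔY = k × ΔG = (+$541 million) / 0.52 ≈ +$1,040 million.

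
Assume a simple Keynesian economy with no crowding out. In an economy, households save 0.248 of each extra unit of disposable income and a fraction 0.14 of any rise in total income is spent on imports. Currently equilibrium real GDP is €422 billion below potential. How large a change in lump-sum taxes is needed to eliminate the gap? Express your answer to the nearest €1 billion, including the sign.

−€218 billion

MPC = 1 − MPS = 1 − 0.248 = 0.752.
Spending multiplier = 1/(1 − c + m) = 1/(1 − 0.752 + 0.14) = 1/0.388 ≈ 2.577.
Tax multiplier = −c·k = −0.752/0.388 ≈ −1.938. Need ΔY = +€422 billion, so ΔT = ΔY/(−c·k) = −(+€422 billion) × 0.388 / 0.752 ≈ −€218 billion.
The government should cut lump-sum taxes by €218 billion.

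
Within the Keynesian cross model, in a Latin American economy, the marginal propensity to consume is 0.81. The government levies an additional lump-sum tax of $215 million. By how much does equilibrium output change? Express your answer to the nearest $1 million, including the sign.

A lump-sum tax change of +$215 million shifts disposable income by −$215 million; first-round consumption changes by −c × ΔT = −0.81 × (+$215 million) = −$174.15 million.
Expenditure multiplier = 1/(1 − MPC) = 1/(1 − 0.81) = 1/0.19 ≈ 5.263.
The tax multiplier is −c × k ≈ −4.263, so ΔY = k × (−c·ΔT) = (−$174.15 million) / 0.19 ≈ −$917 million.

−$917 million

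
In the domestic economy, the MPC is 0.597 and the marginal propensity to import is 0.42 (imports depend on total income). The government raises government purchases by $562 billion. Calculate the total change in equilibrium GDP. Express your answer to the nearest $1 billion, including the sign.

Government-spending multiplier = 1/(1 − c + m) = 1/(1 − 0.597 + 0.42) = 1/0.823 ≈ 1.215.
ΔY = k × ΔG = (+$562 billion) / 0.823 ≈ +$683 billion.

+$683 billion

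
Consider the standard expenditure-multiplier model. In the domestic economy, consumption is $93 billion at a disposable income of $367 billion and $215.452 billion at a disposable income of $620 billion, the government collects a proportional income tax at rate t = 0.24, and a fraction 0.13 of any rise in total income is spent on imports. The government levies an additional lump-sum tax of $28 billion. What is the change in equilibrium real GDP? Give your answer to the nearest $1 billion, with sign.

−$18 billion

MPC = ΔC/ΔYd = (215.452 − 93)/(620 − 367) = 122.452/253 = 0.484.
A lump-sum tax change of +$28 billion shifts disposable income by −$28 billion; first-round consumption changes by −c × ΔT = −0.484 × (+$28 billion) = −$13.552 billion.
Expenditure multiplier = 1/(1 − c(1−t) + m) = 1/(1 − 0.484×0.76 + 0.13) = 1/0.76216 ≈ 1.312.
The tax multiplier is −c × k ≈ −0.635, so ΔY = k × (−c·ΔT) = (−$13.552 billion) / 0.76216 ≈ −$18 billion.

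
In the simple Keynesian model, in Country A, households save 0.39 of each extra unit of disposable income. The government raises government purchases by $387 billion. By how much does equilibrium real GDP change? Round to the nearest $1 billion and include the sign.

MPC = 1 − MPS = 1 − 0.39 = 0.61.
Expenditure multiplier = 1/(1 − MPC) = 1/(1 − 0.61) = 1/0.39 ≈ 2.564.
ΔY = k × ΔG = (+$387 billion) / 0.39 ≈ +$992 billion.

+$992 billion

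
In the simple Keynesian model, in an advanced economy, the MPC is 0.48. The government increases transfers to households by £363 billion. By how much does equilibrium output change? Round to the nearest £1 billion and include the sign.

+£335 billion

The transfer change shifts disposable income by +£363 billion, so first-round consumption changes by c·ΔTR = 0.48 × (+£363 billion) = +£174.24 billion.
Expenditure multiplier = 1/(1 − MPC) = 1/(1 − 0.48) = 1/0.52 ≈ 1.923.
The transfer multiplier is c × k ≈ 0.923, so ΔY = k × (c·ΔTR) = (+£174.24 billion) / 0.52 ≈ +£335 billion.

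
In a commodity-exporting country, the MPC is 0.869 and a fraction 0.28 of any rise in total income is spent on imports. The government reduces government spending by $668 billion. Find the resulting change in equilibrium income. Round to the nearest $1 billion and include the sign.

−$1,625 billion

Expenditure multiplier = 1/(1 − c + m) = 1/(1 − 0.869 + 0.28) = 1/0.411 ≈ 2.433.
ΔY = k × ΔG = (−$668 billion) / 0.411 ≈ −$1,625 billion.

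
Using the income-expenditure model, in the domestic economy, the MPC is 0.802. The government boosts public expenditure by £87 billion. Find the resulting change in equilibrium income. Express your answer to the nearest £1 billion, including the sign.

Spending multiplier = 1/(1 − MPC) = 1/(1 − 0.802) = 1/0.198 ≈ 5.051.
ΔY = k × ΔG = (+£87 billion) / 0.198 ≈ +£439 billion.

+£439 billion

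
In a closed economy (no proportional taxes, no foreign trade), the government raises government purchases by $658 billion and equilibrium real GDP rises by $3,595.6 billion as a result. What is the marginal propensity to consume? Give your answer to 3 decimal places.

0.817

Implied spending multiplier k = ΔY/ΔG = 3,595.6/658 ≈ 5.4644.
Since k = 1/(1 − MPC), MPC = 1 − 1/k = 1 − ΔG/ΔY = 1 − 658/3,595.6 ≈ 0.817.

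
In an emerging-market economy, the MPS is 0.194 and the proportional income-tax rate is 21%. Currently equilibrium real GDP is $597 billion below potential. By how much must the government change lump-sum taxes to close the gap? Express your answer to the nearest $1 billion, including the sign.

MPC = 1 − MPS = 1 − 0.194 = 0.806.
Spending multiplier = 1/(1 − c(1−t)) = 1/(1 − 0.806×0.79) = 1/0.36326 ≈ 2.753.
Tax multiplier = −c·k = −0.806/0.36326 ≈ −2.219. Need ΔY = +$597 billion, so ΔT = ΔY/(−c·k) = −(+$597 billion) × 0.36326 / 0.806 ≈ −$269 billion.
The government should cut lump-sum taxes by $269 billion.

−$269 billion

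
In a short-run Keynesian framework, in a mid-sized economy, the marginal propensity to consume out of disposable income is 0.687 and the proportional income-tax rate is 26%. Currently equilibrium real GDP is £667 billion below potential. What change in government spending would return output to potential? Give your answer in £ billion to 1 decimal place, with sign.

+£327.9 billion

Spending multiplier = 1/(1 − c(1−t)) = 1/(1 − 0.687×0.74) = 1/0.49162 ≈ 2.034.
Need ΔY = +£667 billion, so ΔG = ΔY/k = (+£667 billion) × 0.49162 ≈ +£327.9 billion.
The government should increase government spending by £327.9 billion.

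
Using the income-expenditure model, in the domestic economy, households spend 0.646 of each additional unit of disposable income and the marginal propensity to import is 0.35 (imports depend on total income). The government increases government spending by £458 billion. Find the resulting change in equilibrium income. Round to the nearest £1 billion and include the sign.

Spending multiplier = 1/(1 − c + m) = 1/(1 − 0.646 + 0.35) = 1/0.704 ≈ 1.42.
ΔY = k × ΔG = (+£458 billion) / 0.704 ≈ +£651 billion.

+£651 billion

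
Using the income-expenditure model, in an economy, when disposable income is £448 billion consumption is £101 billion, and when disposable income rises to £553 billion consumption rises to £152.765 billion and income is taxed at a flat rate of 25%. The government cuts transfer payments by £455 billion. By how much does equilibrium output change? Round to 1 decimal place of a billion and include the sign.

MPC = ΔC/ΔYd = (152.765 − 101)/(553 − 448) = 51.765/105 = 0.493.
The transfer change shifts disposable income by −£455 billion, so first-round consumption changes by c·ΔTR = 0.493 × (−£455 billion) = −£224.315 billion.
Expenditure multiplier = 1/(1 − c(1−t)) = 1/(1 − 0.493×0.75) = 1/0.63025 ≈ 1.587.
The transfer multiplier is c × k ≈ 0.782, so ΔY = k × (c·ΔTR) = (−£224.315 billion) / 0.63025 ≈ −£355.9 billion.

−£355.9 billion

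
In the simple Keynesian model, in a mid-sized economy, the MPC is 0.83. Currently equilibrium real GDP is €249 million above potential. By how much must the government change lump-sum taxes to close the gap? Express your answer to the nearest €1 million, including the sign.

Spending multiplier = 1/(1 − MPC) = 1/(1 − 0.83) = 1/0.17 ≈ 5.882.
Tax multiplier = −c·k = −0.83/0.17 ≈ −4.882. Need ΔY = −€249 million, so ΔT = ΔY/(−c·k) = −(−€249 million) × 0.17 / 0.83 = +€51 million.
The government should raise lump-sum taxes by €51 million.

+€51 million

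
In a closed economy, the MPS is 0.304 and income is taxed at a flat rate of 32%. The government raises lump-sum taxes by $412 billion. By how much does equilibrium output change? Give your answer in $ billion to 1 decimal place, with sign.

MPC = 1 − MPS = 1 − 0.304 = 0.696.
A lump-sum tax change of +$412 billion shifts disposable income by −$412 billion; first-round consumption changes by −c × ΔT = −0.696 × (+$412 billion) = −$286.752 billion.
Expenditure multiplier = 1/(1 − c(1−t)) = 1/(1 − 0.696×0.68) = 1/0.52672 ≈ 1.899.
The tax multiplier is −c × k ≈ −1.321, so ΔY = k × (−c·ΔT) = (−$286.752 billion) / 0.52672 ≈ −$544.4 billion.

−$544.4 billion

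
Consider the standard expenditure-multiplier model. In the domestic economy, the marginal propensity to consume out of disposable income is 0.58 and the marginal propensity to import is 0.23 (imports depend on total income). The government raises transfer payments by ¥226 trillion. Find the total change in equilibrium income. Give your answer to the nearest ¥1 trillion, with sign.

+¥202 trillion

The transfer change shifts disposable income by +¥226 trillion, so first-round consumption changes by c·ΔTR = 0.58 × (+¥226 trillion) = +¥131.08 trillion.
Expenditure multiplier = 1/(1 − c + m) = 1/(1 − 0.58 + 0.23) = 1/0.65 ≈ 1.538.
The transfer multiplier is c × k ≈ 0.892, so ΔY = k × (c·ΔTR) = (+¥131.08 trillion) / 0.65 ≈ +¥202 trillion.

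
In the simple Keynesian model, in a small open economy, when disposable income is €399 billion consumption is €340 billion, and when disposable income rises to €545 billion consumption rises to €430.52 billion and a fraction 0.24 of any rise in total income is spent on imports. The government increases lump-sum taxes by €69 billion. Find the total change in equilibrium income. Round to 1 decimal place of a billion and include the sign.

MPC = ΔC/ΔYd = (430.52 − 340)/(545 − 399) = 90.52/146 = 0.62.
A lump-sum tax change of +€69 billion shifts disposable income by −€69 billion; first-round consumption changes by −c × ΔT = −0.62 × (+€69 billion) = −€42.78 billion.
Expenditure multiplier = 1/(1 − c + m) = 1/(1 − 0.62 + 0.24) = 1/0.62 ≈ 1.613.
The tax multiplier is −c × k = −1, so ΔY = k × (−c·ΔT) = (−€42.78 billion) / 0.62 = −€69 billion.

−€69.0 billion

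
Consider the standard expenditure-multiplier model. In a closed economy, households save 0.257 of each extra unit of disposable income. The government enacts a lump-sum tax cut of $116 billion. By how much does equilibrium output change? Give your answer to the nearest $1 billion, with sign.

MPC = 1 − MPS = 1 − 0.257 = 0.743.
A lump-sum tax change of −$116 billion shifts disposable income by +$116 billion; first-round consumption changes by −c × ΔT = −0.743 × (−$116 billion) = +$86.188 billion.
Expenditure multiplier = 1/(1 − MPC) = 1/(1 − 0.743) = 1/0.257 ≈ 3.891.
The tax multiplier is −c × k ≈ −2.891, so ΔY = k × (−c·ΔT) = (+$86.188 billion) / 0.257 ≈ +$335 billion.

+$335 billion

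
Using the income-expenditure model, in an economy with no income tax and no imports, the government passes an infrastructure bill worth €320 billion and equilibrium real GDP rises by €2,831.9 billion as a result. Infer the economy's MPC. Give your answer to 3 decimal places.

0.887

Implied spending multiplier k = ΔY/ΔG = 2,831.9/320 ≈ 8.8497.
Since k = 1/(1 − MPC), MPC = 1 − 1/k = 1 − ΔG/ΔY = 1 − 320/2,831.9 ≈ 0.887.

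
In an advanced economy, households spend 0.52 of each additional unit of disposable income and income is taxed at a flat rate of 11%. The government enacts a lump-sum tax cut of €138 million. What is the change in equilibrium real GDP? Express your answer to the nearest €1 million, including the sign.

+€134 million

A lump-sum tax change of −€138 million shifts disposable income by +€138 million; first-round consumption changes by −c × ΔT = −0.52 × (−€138 million) = +€71.76 million.
Expenditure multiplier = 1/(1 − c(1−t)) = 1/(1 − 0.52×0.89) = 1/0.5372 ≈ 1.862.
The tax multiplier is −c × k ≈ −0.968, so ΔY = k × (−c·ΔT) = (+€71.76 million) / 0.5372 ≈ +€134 million.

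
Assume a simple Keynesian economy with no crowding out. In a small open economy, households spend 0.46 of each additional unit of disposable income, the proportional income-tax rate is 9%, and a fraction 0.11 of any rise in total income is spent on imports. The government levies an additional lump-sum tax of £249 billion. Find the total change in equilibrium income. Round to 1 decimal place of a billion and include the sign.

A lump-sum tax change of +£249 billion shifts disposable income by −£249 billion; first-round consumption changes by −c × ΔT = −0.46 × (+£249 billion) = −£114.54 billion.
Expenditure multiplier = 1/(1 − c(1−t) + m) = 1/(1 − 0.46×0.91 + 0.11) = 1/0.6914 ≈ 1.446.
The tax multiplier is −c × k ≈ −0.665, so ΔY = k × (−c·ΔT) = (−£114.54 billion) / 0.6914 ≈ −£165.7 billion.

−£165.7 billion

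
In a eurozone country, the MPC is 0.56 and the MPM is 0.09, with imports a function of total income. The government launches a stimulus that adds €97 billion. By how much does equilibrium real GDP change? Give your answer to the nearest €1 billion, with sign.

+€183 billion

Government-spending multiplier = 1/(1 − c + m) = 1/(1 − 0.56 + 0.09) = 1/0.53 ≈ 1.887.
ΔY = k × ΔG = (+€97 billion) / 0.53 ≈ +€183 billion.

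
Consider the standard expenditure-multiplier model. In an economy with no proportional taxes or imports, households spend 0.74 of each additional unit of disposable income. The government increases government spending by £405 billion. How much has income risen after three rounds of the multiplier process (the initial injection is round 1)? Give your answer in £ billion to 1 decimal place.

£926.5 billion

Round 1 adds ΔG = £405 billion; each later round is MPC = 0.74 times the previous.
After 3 rounds: 405 + 299.7 + 221.778 = ΔG·(1 − c^3)/(1 − c) = 405 × (1 − 0.405224)/0.26 ≈ £926.5 billion.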